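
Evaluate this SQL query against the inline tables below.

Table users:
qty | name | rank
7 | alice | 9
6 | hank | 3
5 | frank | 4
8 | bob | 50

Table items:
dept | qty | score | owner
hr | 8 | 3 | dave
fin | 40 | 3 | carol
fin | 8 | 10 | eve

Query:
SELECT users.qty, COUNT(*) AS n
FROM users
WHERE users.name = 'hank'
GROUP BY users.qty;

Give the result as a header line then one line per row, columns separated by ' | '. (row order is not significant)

== RESULT ==
users.qty | n
6 | 1

Derivation:
After WHERE (1 rows):
users.qty | users.name | users.rank
6 | hank | 3
After GROUP BY (1 rows):
users.qty | n
6 | 1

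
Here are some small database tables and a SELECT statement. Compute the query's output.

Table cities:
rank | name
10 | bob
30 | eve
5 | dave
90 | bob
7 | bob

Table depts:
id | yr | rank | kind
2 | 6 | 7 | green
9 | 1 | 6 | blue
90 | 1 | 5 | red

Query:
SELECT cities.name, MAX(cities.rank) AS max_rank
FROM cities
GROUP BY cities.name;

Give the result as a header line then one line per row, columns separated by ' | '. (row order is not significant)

After GROUP BY (3 rows):
cities.name | max_rank
bob | 90
eve | 30
dave | 5

== RESULT ==
cities.name | max_rank
bob | 90
eve | 30
dave | 5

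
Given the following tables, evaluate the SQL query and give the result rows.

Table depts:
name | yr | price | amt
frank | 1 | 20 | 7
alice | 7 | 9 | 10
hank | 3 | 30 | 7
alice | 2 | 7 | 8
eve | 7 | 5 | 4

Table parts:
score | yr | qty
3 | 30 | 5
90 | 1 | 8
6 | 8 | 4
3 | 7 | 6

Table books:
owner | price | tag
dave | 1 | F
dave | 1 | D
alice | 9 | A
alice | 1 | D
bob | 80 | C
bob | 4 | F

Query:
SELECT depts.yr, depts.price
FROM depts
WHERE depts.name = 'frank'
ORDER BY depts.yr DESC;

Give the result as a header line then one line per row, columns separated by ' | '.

After WHERE (1 rows):
depts.name | depts.yr | depts.price | depts.amt
frank | 1 | 20 | 7
After SELECT (1 rows):
depts.yr | depts.price
1 | 20
After ORDER BY (1 rows):
depts.yr | depts.price
1 | 20

== RESULT ==
depts.yr | depts.price
1 | 20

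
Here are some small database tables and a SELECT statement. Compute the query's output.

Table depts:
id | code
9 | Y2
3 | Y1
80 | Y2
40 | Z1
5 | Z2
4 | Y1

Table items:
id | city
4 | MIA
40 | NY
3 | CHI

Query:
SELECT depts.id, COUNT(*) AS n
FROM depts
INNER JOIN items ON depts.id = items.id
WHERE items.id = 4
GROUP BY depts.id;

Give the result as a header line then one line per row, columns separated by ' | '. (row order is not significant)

After JOIN items (3 rows):
depts.id | depts.code | items.id | items.city
3 | Y1 | 3 | CHI
40 | Z1 | 40 | NY
4 | Y1 | 4 | MIA
After WHERE (1 rows):
depts.id | depts.code | items.id | items.city
4 | Y1 | 4 | MIA
After GROUP BY (1 rows):
depts.id | n
4 | 1

== RESULT ==
depts.id | n
4 | 1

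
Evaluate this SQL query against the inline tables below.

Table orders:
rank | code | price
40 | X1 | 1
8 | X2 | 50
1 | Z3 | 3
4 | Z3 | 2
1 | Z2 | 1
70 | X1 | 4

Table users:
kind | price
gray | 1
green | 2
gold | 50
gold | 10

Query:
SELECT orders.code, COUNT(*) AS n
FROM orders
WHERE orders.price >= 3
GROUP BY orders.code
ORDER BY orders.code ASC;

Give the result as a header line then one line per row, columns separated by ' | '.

After WHERE (3 rows):
orders.rank | orders.code | orders.price
8 | X2 | 50
1 | Z3 | 3
70 | X1 | 4
After GROUP BY (3 rows):
orders.code | n
X2 | 1
Z3 | 1
X1 | 1
After ORDER BY (3 rows):
orders.code | n
X1 | 1
X2 | 1
Z3 | 1

== RESULT ==
orders.code | n
X1 | 1
X2 | 1
Z3 | 1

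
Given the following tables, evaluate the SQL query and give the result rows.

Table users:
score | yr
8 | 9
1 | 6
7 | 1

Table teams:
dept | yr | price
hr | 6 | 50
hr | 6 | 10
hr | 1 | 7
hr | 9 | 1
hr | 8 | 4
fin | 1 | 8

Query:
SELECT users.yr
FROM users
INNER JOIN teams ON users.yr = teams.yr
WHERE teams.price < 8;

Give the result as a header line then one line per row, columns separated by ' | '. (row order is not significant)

== RESULT ==
users.yr
9
1

Derivation:
After JOIN teams (5 rows):
users.score | users.yr | teams.dept | teams.yr | teams.price
8 | 9 | hr | 9 | 1
1 | 6 | hr | 6 | 50
1 | 6 | hr | 6 | 10
7 | 1 | hr | 1 | 7
7 | 1 | fin | 1 | 8
After WHERE (2 rows):
users.score | users.yr | teams.dept | teams.yr | teams.price
8 | 9 | hr | 9 | 1
7 | 1 | hr | 1 | 7
After SELECT (2 rows):
users.yr
9
1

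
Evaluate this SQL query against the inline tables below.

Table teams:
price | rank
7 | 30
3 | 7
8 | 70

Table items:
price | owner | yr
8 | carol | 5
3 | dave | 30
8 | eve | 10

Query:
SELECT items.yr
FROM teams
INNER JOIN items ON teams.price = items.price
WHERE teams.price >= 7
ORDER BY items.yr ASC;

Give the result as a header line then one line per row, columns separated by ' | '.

After JOIN items (3 rows):
teams.price | teams.rank | items.price | items.owner | items.yr
3 | 7 | 3 | dave | 30
8 | 70 | 8 | carol | 5
8 | 70 | 8 | eve | 10
After WHERE (2 rows):
teams.price | teams.rank | items.price | items.owner | items.yr
8 | 70 | 8 | carol | 5
8 | 70 | 8 | eve | 10
After SELECT (2 rows):
items.yr
5
10
After ORDER BY (2 rows):
items.yr
5
10

== RESULT ==
items.yr
5
10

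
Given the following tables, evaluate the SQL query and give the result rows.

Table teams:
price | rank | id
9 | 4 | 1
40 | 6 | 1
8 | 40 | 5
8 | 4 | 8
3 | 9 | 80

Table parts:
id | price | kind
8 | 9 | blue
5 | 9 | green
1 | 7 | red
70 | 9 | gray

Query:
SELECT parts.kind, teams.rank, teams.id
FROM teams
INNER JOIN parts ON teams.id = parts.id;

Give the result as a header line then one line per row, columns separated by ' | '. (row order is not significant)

After JOIN parts (4 rows):
teams.price | teams.rank | teams.id | parts.id | parts.price | parts.kind
9 | 4 | 1 | 1 | 7 | red
40 | 6 | 1 | 1 | 7 | red
8 | 40 | 5 | 5 | 9 | green
8 | 4 | 8 | 8 | 9 | blue
After SELECT (4 rows):
parts.kind | teams.rank | teams.id
red | 4 | 1
red | 6 | 1
green | 40 | 5
blue | 4 | 8

== RESULT ==
parts.kind | teams.rank | teams.id
red | 4 | 1
red | 6 | 1
green | 40 | 5
blue | 4 | 8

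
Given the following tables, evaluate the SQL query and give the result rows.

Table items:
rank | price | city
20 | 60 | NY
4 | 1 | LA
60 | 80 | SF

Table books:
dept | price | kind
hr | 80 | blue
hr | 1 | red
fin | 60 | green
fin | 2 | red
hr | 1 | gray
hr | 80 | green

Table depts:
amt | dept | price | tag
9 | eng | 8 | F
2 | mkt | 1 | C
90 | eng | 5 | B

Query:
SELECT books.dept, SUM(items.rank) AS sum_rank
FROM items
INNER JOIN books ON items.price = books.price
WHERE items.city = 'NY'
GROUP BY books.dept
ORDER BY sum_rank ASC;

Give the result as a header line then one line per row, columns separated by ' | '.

== RESULT ==
books.dept | sum_rank
fin | 20

Derivation:
After JOIN books (5 rows):
items.rank | items.price | items.city | books.dept | books.price | books.kind
20 | 60 | NY | fin | 60 | green
4 | 1 | LA | hr | 1 | red
4 | 1 | LA | hr | 1 | gray
60 | 80 | SF | hr | 80 | blue
60 | 80 | SF | hr | 80 | green
After WHERE (1 rows):
items.rank | items.price | items.city | books.dept | books.price | books.kind
20 | 60 | NY | fin | 60 | green
After GROUP BY (1 rows):
books.dept | sum_rank
fin | 20
After ORDER BY (1 rows):
books.dept | sum_rank
fin | 20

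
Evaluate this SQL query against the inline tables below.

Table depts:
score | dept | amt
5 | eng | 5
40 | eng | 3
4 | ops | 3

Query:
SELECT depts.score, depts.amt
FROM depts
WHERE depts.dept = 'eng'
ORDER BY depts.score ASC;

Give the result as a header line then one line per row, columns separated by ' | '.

After WHERE (2 rows):
depts.score | depts.dept | depts.amt
5 | eng | 5
40 | eng | 3
After SELECT (2 rows):
depts.score | depts.amt
5 | 5
40 | 3
After ORDER BY (2 rows):
depts.score | depts.amt
5 | 5
40 | 3

== RESULT ==
depts.score | depts.amt
5 | 5
40 | 3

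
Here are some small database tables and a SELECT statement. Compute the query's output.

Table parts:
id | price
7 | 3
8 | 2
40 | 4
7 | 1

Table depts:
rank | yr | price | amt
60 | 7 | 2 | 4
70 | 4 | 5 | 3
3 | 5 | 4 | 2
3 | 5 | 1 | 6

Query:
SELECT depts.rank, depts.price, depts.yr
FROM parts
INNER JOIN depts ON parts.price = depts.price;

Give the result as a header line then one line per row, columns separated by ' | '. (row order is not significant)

After JOIN depts (3 rows):
parts.id | parts.price | depts.rank | depts.yr | depts.price | depts.amt
8 | 2 | 60 | 7 | 2 | 4
40 | 4 | 3 | 5 | 4 | 2
7 | 1 | 3 | 5 | 1 | 6
After SELECT (3 rows):
depts.rank | depts.price | depts.yr
60 | 2 | 7
3 | 4 | 5
3 | 1 | 5

== RESULT ==
depts.rank | depts.price | depts.yr
60 | 2 | 7
3 | 4 | 5
3 | 1 | 5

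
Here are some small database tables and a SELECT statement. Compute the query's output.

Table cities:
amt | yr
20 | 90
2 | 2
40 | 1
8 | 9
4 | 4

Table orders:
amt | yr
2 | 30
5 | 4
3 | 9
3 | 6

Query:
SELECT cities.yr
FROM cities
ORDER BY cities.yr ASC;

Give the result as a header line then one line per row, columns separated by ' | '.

After SELECT (5 rows):
cities.yr
90
2
1
9
4
After ORDER BY (5 rows):
cities.yr
1
2
4
9
90

== RESULT ==
cities.yr
1
2
4
9
90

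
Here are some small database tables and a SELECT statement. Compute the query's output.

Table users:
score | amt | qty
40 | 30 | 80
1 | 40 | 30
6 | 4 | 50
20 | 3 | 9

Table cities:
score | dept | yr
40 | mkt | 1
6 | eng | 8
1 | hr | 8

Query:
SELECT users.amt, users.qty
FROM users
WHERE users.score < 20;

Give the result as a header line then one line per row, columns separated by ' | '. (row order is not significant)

After WHERE (2 rows):
users.score | users.amt | users.qty
1 | 40 | 30
6 | 4 | 50
After SELECT (2 rows):
users.amt | users.qty
40 | 30
4 | 50

== RESULT ==
users.amt | users.qty
40 | 30
4 | 50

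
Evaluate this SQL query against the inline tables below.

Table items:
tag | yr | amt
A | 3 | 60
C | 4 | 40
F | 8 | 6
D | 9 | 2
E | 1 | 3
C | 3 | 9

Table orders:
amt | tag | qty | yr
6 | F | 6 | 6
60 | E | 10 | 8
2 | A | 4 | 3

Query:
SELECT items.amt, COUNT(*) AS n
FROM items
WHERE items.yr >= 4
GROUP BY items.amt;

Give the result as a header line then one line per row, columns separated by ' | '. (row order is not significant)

After WHERE (3 rows):
items.tag | items.yr | items.amt
C | 4 | 40
F | 8 | 6
D | 9 | 2
After GROUP BY (3 rows):
items.amt | n
40 | 1
6 | 1
2 | 1

== RESULT ==
items.amt | n
40 | 1
6 | 1
2 | 1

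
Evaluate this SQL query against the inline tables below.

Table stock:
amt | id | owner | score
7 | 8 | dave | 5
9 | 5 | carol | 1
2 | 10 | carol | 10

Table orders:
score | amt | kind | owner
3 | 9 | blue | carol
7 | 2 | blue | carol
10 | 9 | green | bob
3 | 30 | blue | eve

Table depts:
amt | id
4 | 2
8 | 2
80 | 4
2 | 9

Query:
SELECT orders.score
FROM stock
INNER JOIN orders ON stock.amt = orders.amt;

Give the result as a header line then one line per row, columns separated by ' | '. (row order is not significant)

== RESULT ==
orders.score
3
10
7

Derivation:
After JOIN orders (3 rows):
stock.amt | stock.id | stock.owner | stock.score | orders.score | orders.amt | orders.kind | orders.owner
9 | 5 | carol | 1 | 3 | 9 | blue | carol
9 | 5 | carol | 1 | 10 | 9 | green | bob
2 | 10 | carol | 10 | 7 | 2 | blue | carol
After SELECT (3 rows):
orders.score
3
10
7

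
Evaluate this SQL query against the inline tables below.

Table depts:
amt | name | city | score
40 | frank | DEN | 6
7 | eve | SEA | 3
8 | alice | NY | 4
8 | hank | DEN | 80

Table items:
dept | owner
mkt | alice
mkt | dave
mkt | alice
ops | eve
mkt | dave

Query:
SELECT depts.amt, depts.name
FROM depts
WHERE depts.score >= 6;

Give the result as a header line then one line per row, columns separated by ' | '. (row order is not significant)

After WHERE (2 rows):
depts.amt | depts.name | depts.city | depts.score
40 | frank | DEN | 6
8 | hank | DEN | 80
After SELECT (2 rows):
depts.amt | depts.name
40 | frank
8 | hank

== RESULT ==
depts.amt | depts.name
40 | frank
8 | hank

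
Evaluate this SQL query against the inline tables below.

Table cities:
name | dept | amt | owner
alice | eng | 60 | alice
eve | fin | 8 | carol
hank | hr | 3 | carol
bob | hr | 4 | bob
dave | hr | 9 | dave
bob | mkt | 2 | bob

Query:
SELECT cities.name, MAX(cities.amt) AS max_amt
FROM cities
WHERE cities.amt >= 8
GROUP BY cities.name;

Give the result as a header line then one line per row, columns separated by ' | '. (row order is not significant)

After WHERE (3 rows):
cities.name | cities.dept | cities.amt | cities.owner
alice | eng | 60 | alice
eve | fin | 8 | carol
dave | hr | 9 | dave
After GROUP BY (3 rows):
cities.name | max_amt
alice | 60
eve | 8
dave | 9

== RESULT ==
cities.name | max_amt
alice | 60
eve | 8
dave | 9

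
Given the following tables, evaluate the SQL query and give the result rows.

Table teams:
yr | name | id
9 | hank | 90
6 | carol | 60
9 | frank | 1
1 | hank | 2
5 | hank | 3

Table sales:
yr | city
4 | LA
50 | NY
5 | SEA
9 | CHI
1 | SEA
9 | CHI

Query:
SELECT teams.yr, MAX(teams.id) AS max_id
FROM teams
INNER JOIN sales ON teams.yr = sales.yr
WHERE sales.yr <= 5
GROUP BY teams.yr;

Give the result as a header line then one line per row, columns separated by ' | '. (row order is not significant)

== RESULT ==
teams.yr | max_id
1 | 2
5 | 3

Derivation:
After JOIN sales (6 rows):
teams.yr | teams.name | teams.id | sales.yr | sales.city
9 | hank | 90 | 9 | CHI
9 | hank | 90 | 9 | CHI
9 | frank | 1 | 9 | CHI
9 | frank | 1 | 9 | CHI
1 | hank | 2 | 1 | SEA
5 | hank | 3 | 5 | SEA
After WHERE (2 rows):
teams.yr | teams.name | teams.id | sales.yr | sales.city
1 | hank | 2 | 1 | SEA
5 | hank | 3 | 5 | SEA
After GROUP BY (2 rows):
teams.yr | max_id
1 | 2
5 | 3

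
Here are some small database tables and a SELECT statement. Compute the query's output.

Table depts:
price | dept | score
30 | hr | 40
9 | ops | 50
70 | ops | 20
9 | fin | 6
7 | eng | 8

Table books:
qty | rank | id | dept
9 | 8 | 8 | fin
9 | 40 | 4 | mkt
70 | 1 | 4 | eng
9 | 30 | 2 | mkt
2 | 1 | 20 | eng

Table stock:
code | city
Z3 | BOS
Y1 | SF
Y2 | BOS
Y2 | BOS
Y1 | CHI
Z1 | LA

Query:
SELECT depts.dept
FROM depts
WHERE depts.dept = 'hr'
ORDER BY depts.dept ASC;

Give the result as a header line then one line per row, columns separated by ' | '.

== RESULT ==
depts.dept
hr

Derivation:
After WHERE (1 rows):
depts.price | depts.dept | depts.score
30 | hr | 40
After SELECT (1 rows):
depts.dept
hr
After ORDER BY (1 rows):
depts.dept
hr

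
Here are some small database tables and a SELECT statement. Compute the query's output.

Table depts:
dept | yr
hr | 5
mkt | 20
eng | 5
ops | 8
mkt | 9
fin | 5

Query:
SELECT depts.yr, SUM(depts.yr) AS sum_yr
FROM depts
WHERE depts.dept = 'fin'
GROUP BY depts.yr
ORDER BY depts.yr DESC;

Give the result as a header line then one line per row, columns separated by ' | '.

== RESULT ==
depts.yr | sum_yr
5 | 5

Derivation:
After WHERE (1 rows):
depts.dept | depts.yr
fin | 5
After GROUP BY (1 rows):
depts.yr | sum_yr
5 | 5
After ORDER BY (1 rows):
depts.yr | sum_yr
5 | 5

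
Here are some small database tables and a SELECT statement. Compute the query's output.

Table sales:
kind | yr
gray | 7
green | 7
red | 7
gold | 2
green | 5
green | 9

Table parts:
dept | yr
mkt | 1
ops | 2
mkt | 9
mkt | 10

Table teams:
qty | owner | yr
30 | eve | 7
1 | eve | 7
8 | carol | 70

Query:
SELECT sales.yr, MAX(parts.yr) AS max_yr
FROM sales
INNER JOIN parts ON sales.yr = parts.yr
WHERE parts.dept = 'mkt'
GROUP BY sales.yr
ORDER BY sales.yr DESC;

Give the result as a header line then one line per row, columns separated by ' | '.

== RESULT ==
sales.yr | max_yr
9 | 9

Derivation:
After JOIN parts (2 rows):
sales.kind | sales.yr | parts.dept | parts.yr
gold | 2 | ops | 2
green | 9 | mkt | 9
After WHERE (1 rows):
sales.kind | sales.yr | parts.dept | parts.yr
green | 9 | mkt | 9
After GROUP BY (1 rows):
sales.yr | max_yr
9 | 9
After ORDER BY (1 rows):
sales.yr | max_yr
9 | 9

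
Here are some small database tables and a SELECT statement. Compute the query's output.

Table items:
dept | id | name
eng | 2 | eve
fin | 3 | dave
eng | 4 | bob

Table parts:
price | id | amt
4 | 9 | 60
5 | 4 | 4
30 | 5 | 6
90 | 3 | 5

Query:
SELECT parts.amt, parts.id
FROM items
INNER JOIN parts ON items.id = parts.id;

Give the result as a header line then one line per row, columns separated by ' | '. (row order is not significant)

== RESULT ==
parts.amt | parts.id
5 | 3
4 | 4

Derivation:
After JOIN parts (2 rows):
items.dept | items.id | items.name | parts.price | parts.id | parts.amt
fin | 3 | dave | 90 | 3 | 5
eng | 4 | bob | 5 | 4 | 4
After SELECT (2 rows):
parts.amt | parts.id
5 | 3
4 | 4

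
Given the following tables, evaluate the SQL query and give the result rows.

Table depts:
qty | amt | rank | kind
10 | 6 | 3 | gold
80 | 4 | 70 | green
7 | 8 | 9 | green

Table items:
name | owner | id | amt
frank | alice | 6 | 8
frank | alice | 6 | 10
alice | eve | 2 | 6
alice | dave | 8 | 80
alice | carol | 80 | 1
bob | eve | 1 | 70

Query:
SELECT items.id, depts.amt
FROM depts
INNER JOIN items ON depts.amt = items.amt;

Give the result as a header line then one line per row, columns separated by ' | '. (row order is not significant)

After JOIN items (2 rows):
depts.qty | depts.amt | depts.rank | depts.kind | items.name | items.owner | items.id | items.amt
10 | 6 | 3 | gold | alice | eve | 2 | 6
7 | 8 | 9 | green | frank | alice | 6 | 8
After SELECT (2 rows):
items.id | depts.amt
2 | 6
6 | 8

== RESULT ==
items.id | depts.amt
2 | 6
6 | 8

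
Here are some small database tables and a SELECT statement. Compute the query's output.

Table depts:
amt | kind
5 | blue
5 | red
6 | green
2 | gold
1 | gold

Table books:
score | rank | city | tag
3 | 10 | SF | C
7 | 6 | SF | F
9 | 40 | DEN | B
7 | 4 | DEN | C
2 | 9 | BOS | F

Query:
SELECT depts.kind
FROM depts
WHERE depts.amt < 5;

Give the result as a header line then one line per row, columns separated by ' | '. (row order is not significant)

== RESULT ==
depts.kind
gold
gold

Derivation:
After WHERE (2 rows):
depts.amt | depts.kind
2 | gold
1 | gold
After SELECT (2 rows):
depts.kind
gold
gold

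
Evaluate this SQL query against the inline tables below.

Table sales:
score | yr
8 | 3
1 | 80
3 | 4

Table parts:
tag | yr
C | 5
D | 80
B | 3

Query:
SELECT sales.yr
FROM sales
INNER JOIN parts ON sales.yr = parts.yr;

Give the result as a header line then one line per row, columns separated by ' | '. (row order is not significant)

== RESULT ==
sales.yr
3
80

Derivation:
After JOIN parts (2 rows):
sales.score | sales.yr | parts.tag | parts.yr
8 | 3 | B | 3
1 | 80 | D | 80
After SELECT (2 rows):
sales.yr
3
80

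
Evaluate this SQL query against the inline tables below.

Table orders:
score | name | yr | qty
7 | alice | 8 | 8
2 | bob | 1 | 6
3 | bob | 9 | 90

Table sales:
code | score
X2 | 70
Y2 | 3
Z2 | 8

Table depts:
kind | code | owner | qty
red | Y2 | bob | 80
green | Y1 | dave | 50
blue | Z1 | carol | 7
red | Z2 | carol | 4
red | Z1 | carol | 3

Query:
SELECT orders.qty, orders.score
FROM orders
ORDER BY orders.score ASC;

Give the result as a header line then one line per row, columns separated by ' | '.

== RESULT ==
orders.qty | orders.score
6 | 2
90 | 3
8 | 7

Derivation:
After SELECT (3 rows):
orders.qty | orders.score
8 | 7
6 | 2
90 | 3
After ORDER BY (3 rows):
orders.qty | orders.score
6 | 2
90 | 3
8 | 7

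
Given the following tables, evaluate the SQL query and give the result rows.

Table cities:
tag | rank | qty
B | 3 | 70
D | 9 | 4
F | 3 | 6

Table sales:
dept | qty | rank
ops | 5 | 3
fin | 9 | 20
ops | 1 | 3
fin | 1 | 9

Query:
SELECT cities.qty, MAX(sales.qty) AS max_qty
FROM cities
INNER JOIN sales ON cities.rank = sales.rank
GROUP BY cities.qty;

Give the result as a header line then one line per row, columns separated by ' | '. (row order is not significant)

After JOIN sales (5 rows):
cities.tag | cities.rank | cities.qty | sales.dept | sales.qty | sales.rank
B | 3 | 70 | ops | 5 | 3
B | 3 | 70 | ops | 1 | 3
D | 9 | 4 | fin | 1 | 9
F | 3 | 6 | ops | 5 | 3
F | 3 | 6 | ops | 1 | 3
After GROUP BY (3 rows):
cities.qty | max_qty
70 | 5
4 | 1
6 | 5

== RESULT ==
cities.qty | max_qty
70 | 5
4 | 1
6 | 5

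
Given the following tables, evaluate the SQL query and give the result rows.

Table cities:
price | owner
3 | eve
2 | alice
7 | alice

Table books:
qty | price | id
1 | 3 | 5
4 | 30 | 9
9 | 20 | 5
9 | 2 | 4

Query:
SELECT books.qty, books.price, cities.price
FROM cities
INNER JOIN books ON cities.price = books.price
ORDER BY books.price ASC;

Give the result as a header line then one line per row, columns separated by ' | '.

After JOIN books (2 rows):
cities.price | cities.owner | books.qty | books.price | books.id
3 | eve | 1 | 3 | 5
2 | alice | 9 | 2 | 4
After SELECT (2 rows):
books.qty | books.price | cities.price
1 | 3 | 3
9 | 2 | 2
After ORDER BY (2 rows):
books.qty | books.price | cities.price
9 | 2 | 2
1 | 3 | 3

== RESULT ==
books.qty | books.price | cities.price
9 | 2 | 2
1 | 3 | 3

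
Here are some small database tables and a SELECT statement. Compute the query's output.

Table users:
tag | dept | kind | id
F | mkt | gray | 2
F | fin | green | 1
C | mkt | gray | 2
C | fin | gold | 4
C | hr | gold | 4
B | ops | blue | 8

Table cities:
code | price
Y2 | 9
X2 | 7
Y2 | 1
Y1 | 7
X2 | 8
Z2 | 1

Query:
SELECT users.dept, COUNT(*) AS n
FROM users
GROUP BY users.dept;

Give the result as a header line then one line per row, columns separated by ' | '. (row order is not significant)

After GROUP BY (4 rows):
users.dept | n
mkt | 2
fin | 2
hr | 1
ops | 1

== RESULT ==
users.dept | n
mkt | 2
fin | 2
hr | 1
ops | 1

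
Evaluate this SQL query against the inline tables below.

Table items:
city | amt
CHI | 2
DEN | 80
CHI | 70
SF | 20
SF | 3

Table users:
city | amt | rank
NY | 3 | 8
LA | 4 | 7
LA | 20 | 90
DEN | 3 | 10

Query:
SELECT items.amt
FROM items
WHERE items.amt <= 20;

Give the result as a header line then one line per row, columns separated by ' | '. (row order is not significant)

== RESULT ==
items.amt
2
20
3

Derivation:
After WHERE (3 rows):
items.city | items.amt
CHI | 2
SF | 20
SF | 3
After SELECT (3 rows):
items.amt
2
20
3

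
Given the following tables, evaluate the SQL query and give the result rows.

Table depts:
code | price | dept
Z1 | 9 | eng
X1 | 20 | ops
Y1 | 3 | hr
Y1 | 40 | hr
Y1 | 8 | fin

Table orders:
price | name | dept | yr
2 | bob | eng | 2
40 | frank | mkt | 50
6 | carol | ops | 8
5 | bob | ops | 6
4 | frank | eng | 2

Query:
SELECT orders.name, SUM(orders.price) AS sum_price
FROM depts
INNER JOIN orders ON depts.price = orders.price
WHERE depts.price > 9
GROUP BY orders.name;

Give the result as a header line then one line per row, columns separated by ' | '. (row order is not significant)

After JOIN orders (1 rows):
depts.code | depts.price | depts.dept | orders.price | orders.name | orders.dept | orders.yr
Y1 | 40 | hr | 40 | frank | mkt | 50
After WHERE (1 rows):
depts.code | depts.price | depts.dept | orders.price | orders.name | orders.dept | orders.yr
Y1 | 40 | hr | 40 | frank | mkt | 50
After GROUP BY (1 rows):
orders.name | sum_price
frank | 40

== RESULT ==
orders.name | sum_price
frank | 40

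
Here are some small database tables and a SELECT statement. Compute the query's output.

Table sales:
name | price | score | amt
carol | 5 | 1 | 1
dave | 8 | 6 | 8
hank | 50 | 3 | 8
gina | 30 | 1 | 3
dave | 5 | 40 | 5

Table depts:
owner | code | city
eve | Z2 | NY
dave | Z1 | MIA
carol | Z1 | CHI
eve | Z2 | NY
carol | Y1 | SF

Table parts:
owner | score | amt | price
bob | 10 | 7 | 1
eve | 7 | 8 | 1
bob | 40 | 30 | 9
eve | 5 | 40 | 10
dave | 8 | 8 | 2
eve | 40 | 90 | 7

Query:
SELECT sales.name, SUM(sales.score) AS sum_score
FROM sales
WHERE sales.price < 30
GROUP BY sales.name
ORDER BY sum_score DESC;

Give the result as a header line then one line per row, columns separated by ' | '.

== RESULT ==
sales.name | sum_score
dave | 46
carol | 1

Derivation:
After WHERE (3 rows):
sales.name | sales.price | sales.score | sales.amt
carol | 5 | 1 | 1
dave | 8 | 6 | 8
dave | 5 | 40 | 5
After GROUP BY (2 rows):
sales.name | sum_score
carol | 1
dave | 46
After ORDER BY (2 rows):
sales.name | sum_score
dave | 46
carol | 1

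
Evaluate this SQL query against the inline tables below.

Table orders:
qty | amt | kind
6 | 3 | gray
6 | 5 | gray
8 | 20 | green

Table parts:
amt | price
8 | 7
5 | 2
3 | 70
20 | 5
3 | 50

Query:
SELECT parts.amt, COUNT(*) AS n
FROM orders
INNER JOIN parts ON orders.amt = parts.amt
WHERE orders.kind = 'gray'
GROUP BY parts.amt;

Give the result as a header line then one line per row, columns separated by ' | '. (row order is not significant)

== RESULT ==
parts.amt | n
3 | 2
5 | 1

Derivation:
After JOIN parts (4 rows):
orders.qty | orders.amt | orders.kind | parts.amt | parts.price
6 | 3 | gray | 3 | 70
6 | 3 | gray | 3 | 50
6 | 5 | gray | 5 | 2
8 | 20 | green | 20 | 5
After WHERE (3 rows):
orders.qty | orders.amt | orders.kind | parts.amt | parts.price
6 | 3 | gray | 3 | 70
6 | 3 | gray | 3 | 50
6 | 5 | gray | 5 | 2
After GROUP BY (2 rows):
parts.amt | n
3 | 2
5 | 1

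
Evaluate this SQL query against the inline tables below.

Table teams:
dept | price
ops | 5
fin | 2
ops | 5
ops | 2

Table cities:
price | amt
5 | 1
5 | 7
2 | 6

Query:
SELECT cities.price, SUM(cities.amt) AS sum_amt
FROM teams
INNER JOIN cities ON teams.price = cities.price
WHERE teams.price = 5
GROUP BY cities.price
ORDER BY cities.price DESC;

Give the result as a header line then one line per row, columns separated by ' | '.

== RESULT ==
cities.price | sum_amt
5 | 16

Derivation:
After JOIN cities (6 rows):
teams.dept | teams.price | cities.price | cities.amt
ops | 5 | 5 | 1
ops | 5 | 5 | 7
fin | 2 | 2 | 6
ops | 5 | 5 | 1
ops | 5 | 5 | 7
ops | 2 | 2 | 6
After WHERE (4 rows):
teams.dept | teams.price | cities.price | cities.amt
ops | 5 | 5 | 1
ops | 5 | 5 | 7
ops | 5 | 5 | 1
ops | 5 | 5 | 7
After GROUP BY (1 rows):
cities.price | sum_amt
5 | 16
After ORDER BY (1 rows):
cities.price | sum_amt
5 | 16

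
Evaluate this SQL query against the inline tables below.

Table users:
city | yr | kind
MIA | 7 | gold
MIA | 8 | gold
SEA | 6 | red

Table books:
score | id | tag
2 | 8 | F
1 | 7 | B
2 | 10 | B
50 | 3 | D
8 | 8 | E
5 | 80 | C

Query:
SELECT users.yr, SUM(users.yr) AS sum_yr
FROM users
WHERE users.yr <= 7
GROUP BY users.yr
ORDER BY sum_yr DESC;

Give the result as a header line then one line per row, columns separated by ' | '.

== RESULT ==
users.yr | sum_yr
7 | 7
6 | 6

Derivation:
After WHERE (2 rows):
users.city | users.yr | users.kind
MIA | 7 | gold
SEA | 6 | red
After GROUP BY (2 rows):
users.yr | sum_yr
7 | 7
6 | 6
After ORDER BY (2 rows):
users.yr | sum_yr
7 | 7
6 | 6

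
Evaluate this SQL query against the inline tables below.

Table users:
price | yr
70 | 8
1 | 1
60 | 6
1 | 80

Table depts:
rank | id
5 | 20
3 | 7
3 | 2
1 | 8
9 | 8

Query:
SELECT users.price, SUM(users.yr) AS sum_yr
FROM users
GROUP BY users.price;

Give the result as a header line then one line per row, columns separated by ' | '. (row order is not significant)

== RESULT ==
users.price | sum_yr
70 | 8
1 | 81
60 | 6

Derivation:
After GROUP BY (3 rows):
users.price | sum_yr
70 | 8
1 | 81
60 | 6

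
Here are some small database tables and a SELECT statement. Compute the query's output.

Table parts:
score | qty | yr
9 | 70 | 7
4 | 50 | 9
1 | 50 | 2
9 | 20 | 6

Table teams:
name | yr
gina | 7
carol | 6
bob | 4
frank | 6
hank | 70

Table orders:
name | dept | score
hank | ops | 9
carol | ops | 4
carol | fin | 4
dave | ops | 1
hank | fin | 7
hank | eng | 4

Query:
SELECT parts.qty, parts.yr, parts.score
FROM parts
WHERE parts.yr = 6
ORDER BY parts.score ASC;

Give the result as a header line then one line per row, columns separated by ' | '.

== RESULT ==
parts.qty | parts.yr | parts.score
20 | 6 | 9

Derivation:
After WHERE (1 rows):
parts.score | parts.qty | parts.yr
9 | 20 | 6
After SELECT (1 rows):
parts.qty | parts.yr | parts.score
20 | 6 | 9
After ORDER BY (1 rows):
parts.qty | parts.yr | parts.score
20 | 6 | 9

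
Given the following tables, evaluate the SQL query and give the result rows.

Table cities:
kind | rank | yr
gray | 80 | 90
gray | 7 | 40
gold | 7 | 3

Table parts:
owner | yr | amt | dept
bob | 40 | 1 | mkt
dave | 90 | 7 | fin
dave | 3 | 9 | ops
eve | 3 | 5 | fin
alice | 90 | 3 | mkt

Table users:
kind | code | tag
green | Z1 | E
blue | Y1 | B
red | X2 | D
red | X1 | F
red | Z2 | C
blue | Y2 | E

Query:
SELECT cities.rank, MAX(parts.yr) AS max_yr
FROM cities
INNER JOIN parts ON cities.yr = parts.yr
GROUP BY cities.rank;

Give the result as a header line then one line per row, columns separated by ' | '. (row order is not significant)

== RESULT ==
cities.rank | max_yr
80 | 90
7 | 40

Derivation:
After JOIN parts (5 rows):
cities.kind | cities.rank | cities.yr | parts.owner | parts.yr | parts.amt | parts.dept
gray | 80 | 90 | dave | 90 | 7 | fin
gray | 80 | 90 | alice | 90 | 3 | mkt
gray | 7 | 40 | bob | 40 | 1 | mkt
gold | 7 | 3 | dave | 3 | 9 | ops
gold | 7 | 3 | eve | 3 | 5 | fin
After GROUP BY (2 rows):
cities.rank | max_yr
80 | 90
7 | 40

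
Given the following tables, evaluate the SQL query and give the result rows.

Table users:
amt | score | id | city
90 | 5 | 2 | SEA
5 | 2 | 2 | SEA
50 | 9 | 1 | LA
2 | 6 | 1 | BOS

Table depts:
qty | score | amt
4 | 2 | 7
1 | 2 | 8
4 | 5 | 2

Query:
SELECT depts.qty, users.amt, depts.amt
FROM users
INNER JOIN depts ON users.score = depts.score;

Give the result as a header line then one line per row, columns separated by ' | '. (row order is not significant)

== RESULT ==
depts.qty | users.amt | depts.amt
4 | 90 | 2
4 | 5 | 7
1 | 5 | 8

Derivation:
After JOIN depts (3 rows):
users.amt | users.score | users.id | users.city | depts.qty | depts.score | depts.amt
90 | 5 | 2 | SEA | 4 | 5 | 2
5 | 2 | 2 | SEA | 4 | 2 | 7
5 | 2 | 2 | SEA | 1 | 2 | 8
After SELECT (3 rows):
depts.qty | users.amt | depts.amt
4 | 90 | 2
4 | 5 | 7
1 | 5 | 8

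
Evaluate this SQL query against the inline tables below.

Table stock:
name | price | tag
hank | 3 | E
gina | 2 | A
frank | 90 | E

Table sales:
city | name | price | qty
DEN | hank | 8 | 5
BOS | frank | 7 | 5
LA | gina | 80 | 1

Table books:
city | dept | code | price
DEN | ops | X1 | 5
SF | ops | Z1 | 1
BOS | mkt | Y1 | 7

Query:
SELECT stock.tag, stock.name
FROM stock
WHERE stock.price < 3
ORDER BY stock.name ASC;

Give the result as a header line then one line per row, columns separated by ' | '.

== RESULT ==
stock.tag | stock.name
A | gina

Derivation:
After WHERE (1 rows):
stock.name | stock.price | stock.tag
gina | 2 | A
After SELECT (1 rows):
stock.tag | stock.name
A | gina
After ORDER BY (1 rows):
stock.tag | stock.name
A | gina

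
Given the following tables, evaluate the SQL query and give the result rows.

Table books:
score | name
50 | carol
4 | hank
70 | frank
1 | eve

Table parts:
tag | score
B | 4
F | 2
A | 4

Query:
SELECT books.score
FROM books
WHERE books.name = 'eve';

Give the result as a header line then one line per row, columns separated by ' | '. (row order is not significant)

== RESULT ==
books.score
1

Derivation:
After WHERE (1 rows):
books.score | books.name
1 | eve
After SELECT (1 rows):
books.score
1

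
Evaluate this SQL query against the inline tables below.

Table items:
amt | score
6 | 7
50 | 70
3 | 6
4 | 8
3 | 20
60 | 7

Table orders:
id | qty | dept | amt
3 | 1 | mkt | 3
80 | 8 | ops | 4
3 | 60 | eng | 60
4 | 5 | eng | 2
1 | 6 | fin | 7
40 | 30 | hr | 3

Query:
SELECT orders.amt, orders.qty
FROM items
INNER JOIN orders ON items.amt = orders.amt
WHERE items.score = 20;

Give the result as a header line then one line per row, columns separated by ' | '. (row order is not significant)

== RESULT ==
orders.amt | orders.qty
3 | 1
3 | 30

Derivation:
After JOIN orders (6 rows):
items.amt | items.score | orders.id | orders.qty | orders.dept | orders.amt
3 | 6 | 3 | 1 | mkt | 3
3 | 6 | 40 | 30 | hr | 3
4 | 8 | 80 | 8 | ops | 4
3 | 20 | 3 | 1 | mkt | 3
3 | 20 | 40 | 30 | hr | 3
60 | 7 | 3 | 60 | eng | 60
After WHERE (2 rows):
items.amt | items.score | orders.id | orders.qty | orders.dept | orders.amt
3 | 20 | 3 | 1 | mkt | 3
3 | 20 | 40 | 30 | hr | 3
After SELECT (2 rows):
orders.amt | orders.qty
3 | 1
3 | 30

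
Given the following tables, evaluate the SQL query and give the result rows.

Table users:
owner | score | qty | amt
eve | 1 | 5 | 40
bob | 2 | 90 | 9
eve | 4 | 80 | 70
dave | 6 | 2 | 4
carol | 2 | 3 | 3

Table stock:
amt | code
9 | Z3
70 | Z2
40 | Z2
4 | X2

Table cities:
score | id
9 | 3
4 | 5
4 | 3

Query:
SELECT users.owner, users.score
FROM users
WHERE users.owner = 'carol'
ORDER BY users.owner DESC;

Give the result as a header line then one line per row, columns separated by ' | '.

After WHERE (1 rows):
users.owner | users.score | users.qty | users.amt
carol | 2 | 3 | 3
After SELECT (1 rows):
users.owner | users.score
carol | 2
After ORDER BY (1 rows):
users.owner | users.score
carol | 2

== RESULT ==
users.owner | users.score
carol | 2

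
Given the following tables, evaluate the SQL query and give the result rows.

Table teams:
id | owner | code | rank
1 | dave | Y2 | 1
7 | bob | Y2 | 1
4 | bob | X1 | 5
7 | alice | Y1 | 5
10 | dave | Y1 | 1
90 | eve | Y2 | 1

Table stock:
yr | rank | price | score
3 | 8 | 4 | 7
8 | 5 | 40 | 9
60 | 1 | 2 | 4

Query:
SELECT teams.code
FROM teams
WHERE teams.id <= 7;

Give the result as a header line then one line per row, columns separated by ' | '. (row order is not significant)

== RESULT ==
teams.code
Y2
Y2
X1
Y1

Derivation:
After WHERE (4 rows):
teams.id | teams.owner | teams.code | teams.rank
1 | dave | Y2 | 1
7 | bob | Y2 | 1
4 | bob | X1 | 5
7 | alice | Y1 | 5
After SELECT (4 rows):
teams.code
Y2
Y2
X1
Y1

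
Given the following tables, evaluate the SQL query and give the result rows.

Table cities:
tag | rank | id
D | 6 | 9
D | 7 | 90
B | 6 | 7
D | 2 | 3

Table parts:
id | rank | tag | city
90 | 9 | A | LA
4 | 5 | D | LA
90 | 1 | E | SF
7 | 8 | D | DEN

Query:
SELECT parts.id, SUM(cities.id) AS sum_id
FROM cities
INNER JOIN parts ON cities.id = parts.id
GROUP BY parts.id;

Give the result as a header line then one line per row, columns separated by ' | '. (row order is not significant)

== RESULT ==
parts.id | sum_id
90 | 180
7 | 7

Derivation:
After JOIN parts (3 rows):
cities.tag | cities.rank | cities.id | parts.id | parts.rank | parts.tag | parts.city
D | 7 | 90 | 90 | 9 | A | LA
D | 7 | 90 | 90 | 1 | E | SF
B | 6 | 7 | 7 | 8 | D | DEN
After GROUP BY (2 rows):
parts.id | sum_id
90 | 180
7 | 7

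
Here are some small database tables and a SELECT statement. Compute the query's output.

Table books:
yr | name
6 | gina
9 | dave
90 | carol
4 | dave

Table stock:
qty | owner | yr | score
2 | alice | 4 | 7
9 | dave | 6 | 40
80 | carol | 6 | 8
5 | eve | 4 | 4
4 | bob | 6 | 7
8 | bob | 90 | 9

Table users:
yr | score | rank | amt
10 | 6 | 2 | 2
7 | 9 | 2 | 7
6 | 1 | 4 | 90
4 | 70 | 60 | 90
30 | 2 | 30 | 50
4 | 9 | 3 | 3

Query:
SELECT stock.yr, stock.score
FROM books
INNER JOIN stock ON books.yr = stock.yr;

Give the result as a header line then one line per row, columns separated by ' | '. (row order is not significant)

After JOIN stock (6 rows):
books.yr | books.name | stock.qty | stock.owner | stock.yr | stock.score
6 | gina | 9 | dave | 6 | 40
6 | gina | 80 | carol | 6 | 8
6 | gina | 4 | bob | 6 | 7
90 | carol | 8 | bob | 90 | 9
4 | dave | 2 | alice | 4 | 7
4 | dave | 5 | eve | 4 | 4
After SELECT (6 rows):
stock.yr | stock.score
6 | 40
6 | 8
6 | 7
90 | 9
4 | 7
4 | 4

== RESULT ==
stock.yr | stock.score
6 | 40
6 | 8
6 | 7
90 | 9
4 | 7
4 | 4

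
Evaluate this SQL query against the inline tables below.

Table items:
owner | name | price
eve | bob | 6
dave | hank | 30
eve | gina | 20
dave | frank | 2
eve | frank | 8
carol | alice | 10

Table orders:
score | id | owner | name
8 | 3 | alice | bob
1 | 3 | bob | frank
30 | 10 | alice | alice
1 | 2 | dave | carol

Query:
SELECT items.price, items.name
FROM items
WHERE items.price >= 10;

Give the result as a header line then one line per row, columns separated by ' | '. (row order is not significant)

After WHERE (3 rows):
items.owner | items.name | items.price
dave | hank | 30
eve | gina | 20
carol | alice | 10
After SELECT (3 rows):
items.price | items.name
30 | hank
20 | gina
10 | alice

== RESULT ==
items.price | items.name
30 | hank
20 | gina
10 | alice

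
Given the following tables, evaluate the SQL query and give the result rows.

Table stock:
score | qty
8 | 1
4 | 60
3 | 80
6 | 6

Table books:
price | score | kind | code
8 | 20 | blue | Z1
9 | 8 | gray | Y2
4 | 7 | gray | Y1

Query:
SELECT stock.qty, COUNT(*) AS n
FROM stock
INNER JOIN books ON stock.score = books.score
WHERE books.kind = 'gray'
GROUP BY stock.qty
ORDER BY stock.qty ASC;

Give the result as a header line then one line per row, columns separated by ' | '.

After JOIN books (1 rows):
stock.score | stock.qty | books.price | books.score | books.kind | books.code
8 | 1 | 9 | 8 | gray | Y2
After WHERE (1 rows):
stock.score | stock.qty | books.price | books.score | books.kind | books.code
8 | 1 | 9 | 8 | gray | Y2
After GROUP BY (1 rows):
stock.qty | n
1 | 1
After ORDER BY (1 rows):
stock.qty | n
1 | 1

== RESULT ==
stock.qty | n
1 | 1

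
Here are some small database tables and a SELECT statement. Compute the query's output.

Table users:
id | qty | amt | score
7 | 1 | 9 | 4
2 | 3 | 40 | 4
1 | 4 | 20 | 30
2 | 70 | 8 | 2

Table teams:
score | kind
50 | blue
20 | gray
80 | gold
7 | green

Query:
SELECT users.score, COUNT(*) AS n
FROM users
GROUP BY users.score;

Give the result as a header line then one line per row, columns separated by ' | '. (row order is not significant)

== RESULT ==
users.score | n
4 | 2
30 | 1
2 | 1

Derivation:
After GROUP BY (3 rows):
users.score | n
4 | 2
30 | 1
2 | 1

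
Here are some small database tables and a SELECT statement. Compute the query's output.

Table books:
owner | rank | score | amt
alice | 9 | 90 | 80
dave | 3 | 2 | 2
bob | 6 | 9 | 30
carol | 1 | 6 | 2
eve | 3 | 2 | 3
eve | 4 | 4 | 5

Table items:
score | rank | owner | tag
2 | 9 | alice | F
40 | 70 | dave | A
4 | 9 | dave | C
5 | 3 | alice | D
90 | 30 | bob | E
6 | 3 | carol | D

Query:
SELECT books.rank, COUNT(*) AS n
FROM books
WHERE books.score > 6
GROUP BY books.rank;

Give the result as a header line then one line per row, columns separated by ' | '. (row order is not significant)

After WHERE (2 rows):
books.owner | books.rank | books.score | books.amt
alice | 9 | 90 | 80
bob | 6 | 9 | 30
After GROUP BY (2 rows):
books.rank | n
9 | 1
6 | 1

== RESULT ==
books.rank | n
9 | 1
6 | 1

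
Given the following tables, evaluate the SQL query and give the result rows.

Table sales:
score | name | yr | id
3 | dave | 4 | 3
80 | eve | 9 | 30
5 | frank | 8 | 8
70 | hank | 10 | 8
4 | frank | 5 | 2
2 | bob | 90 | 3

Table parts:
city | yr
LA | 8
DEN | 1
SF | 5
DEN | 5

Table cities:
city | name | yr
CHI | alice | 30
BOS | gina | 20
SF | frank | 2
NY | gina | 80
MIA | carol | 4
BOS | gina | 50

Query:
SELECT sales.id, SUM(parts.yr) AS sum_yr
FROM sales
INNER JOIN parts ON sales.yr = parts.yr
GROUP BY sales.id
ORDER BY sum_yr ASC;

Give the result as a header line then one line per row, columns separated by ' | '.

== RESULT ==
sales.id | sum_yr
8 | 8
2 | 10

Derivation:
After JOIN parts (3 rows):
sales.score | sales.name | sales.yr | sales.id | parts.city | parts.yr
5 | frank | 8 | 8 | LA | 8
4 | frank | 5 | 2 | SF | 5
4 | frank | 5 | 2 | DEN | 5
After GROUP BY (2 rows):
sales.id | sum_yr
8 | 8
2 | 10
After ORDER BY (2 rows):
sales.id | sum_yr
8 | 8
2 | 10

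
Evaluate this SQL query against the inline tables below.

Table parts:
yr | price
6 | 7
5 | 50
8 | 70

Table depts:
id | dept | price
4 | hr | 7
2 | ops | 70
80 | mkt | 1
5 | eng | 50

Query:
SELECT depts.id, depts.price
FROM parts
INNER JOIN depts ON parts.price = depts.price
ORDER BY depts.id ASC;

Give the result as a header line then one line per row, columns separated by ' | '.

== RESULT ==
depts.id | depts.price
2 | 70
4 | 7
5 | 50

Derivation:
After JOIN depts (3 rows):
parts.yr | parts.price | depts.id | depts.dept | depts.price
6 | 7 | 4 | hr | 7
5 | 50 | 5 | eng | 50
8 | 70 | 2 | ops | 70
After SELECT (3 rows):
depts.id | depts.price
4 | 7
5 | 50
2 | 70
After ORDER BY (3 rows):
depts.id | depts.price
2 | 70
4 | 7
5 | 50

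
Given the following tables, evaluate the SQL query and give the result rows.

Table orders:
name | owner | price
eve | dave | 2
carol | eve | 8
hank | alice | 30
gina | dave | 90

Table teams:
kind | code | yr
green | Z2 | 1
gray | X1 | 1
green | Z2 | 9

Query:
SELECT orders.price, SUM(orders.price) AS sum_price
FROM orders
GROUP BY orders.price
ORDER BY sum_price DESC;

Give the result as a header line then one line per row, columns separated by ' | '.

== RESULT ==
orders.price | sum_price
90 | 90
30 | 30
8 | 8
2 | 2

Derivation:
After GROUP BY (4 rows):
orders.price | sum_price
2 | 2
8 | 8
30 | 30
90 | 90
After ORDER BY (4 rows):
orders.price | sum_price
90 | 90
30 | 30
8 | 8
2 | 2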